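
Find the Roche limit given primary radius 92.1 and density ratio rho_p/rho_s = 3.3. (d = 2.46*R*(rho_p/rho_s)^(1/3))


d_Roche = 2.46 * 92.1 * 3.3^(1/3) = 337.3127

337.3127


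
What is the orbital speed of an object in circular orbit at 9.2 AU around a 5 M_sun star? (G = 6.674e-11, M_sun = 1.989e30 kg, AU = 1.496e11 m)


v = sqrt(GM/r) = sqrt(6.674e-11 * 9.945e+30 / 1.376e+12) = 21960.1744

21960.1744 m/s


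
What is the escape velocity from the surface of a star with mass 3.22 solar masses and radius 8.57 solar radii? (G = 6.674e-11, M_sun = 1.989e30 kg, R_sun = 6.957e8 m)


M = 3.22 * 1.989e30 kg = 6.40458e+30 kg; R = 8.57 * 6.957e8 m = 5.962149e+09 m. v_esc = sqrt(2GM/R) = sqrt(2 * 6.674e-11 * 6.40458e+30 / 5.962149e+09) = 378662.2523

378662.2523 m/s


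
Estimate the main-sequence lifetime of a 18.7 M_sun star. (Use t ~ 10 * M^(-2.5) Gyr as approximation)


t = 10 * M^(-2.5) = 10 * 18.7^(-2.5) = 0.0066

0.0066 Gyr


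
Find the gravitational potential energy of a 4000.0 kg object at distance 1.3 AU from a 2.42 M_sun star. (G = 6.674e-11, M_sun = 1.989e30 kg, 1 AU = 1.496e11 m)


M = 2.42 * 1.989e30 kg = 4.81338e+30 kg; r = 1.3 AU * 1.496e11 m/AU = 1.9448e+11 m. U = -GM*m/r = -(6.674e-11 * 4.81338e+30 * 4000.0) / 1.9448e+11 = -6.607e+12

-6.607e+12 J


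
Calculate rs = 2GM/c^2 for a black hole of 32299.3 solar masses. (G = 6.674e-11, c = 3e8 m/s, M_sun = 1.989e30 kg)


M = 32299.3 * 1.989e30 kg = 6.42433077e+34 kg. rs = 2GM/c^2 = 2 * 6.674e-11 * 6.42433077e+34 / (3e8)^2 = 9.528e+07

9.528e+07 m


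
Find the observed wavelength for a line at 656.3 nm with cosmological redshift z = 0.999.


lam_obs = lam_emit * (1 + z) = 656.3 * (1 + 0.999) = 1311.9437

1311.9437 nm


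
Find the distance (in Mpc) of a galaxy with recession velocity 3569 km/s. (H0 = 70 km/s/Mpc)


d = v / H0 = 3569 / 70 = 50.9857

50.9857 Mpc


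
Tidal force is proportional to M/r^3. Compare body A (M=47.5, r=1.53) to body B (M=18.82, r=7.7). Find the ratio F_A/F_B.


Ratio = (M1/r1^3) / (M2/r2^3) = (47.5/1.53^3) / (18.82/7.7^3) = 321.7154

321.7154


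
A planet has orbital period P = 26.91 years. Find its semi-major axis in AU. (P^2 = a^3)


a = P^(2/3) = 26.91^(2/3) = 8.98

8.98 AU


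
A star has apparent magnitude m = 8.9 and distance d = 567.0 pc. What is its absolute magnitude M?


M = m - 5*log10(d) + 5 = 8.9 - 5*log10(567.0) + 5 = 0.1321

0.1321


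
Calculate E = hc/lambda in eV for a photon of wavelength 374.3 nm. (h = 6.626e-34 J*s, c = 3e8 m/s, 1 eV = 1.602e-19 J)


E = hc/lambda = 6.626e-34 * 3e8 / 3.743e-07 = 5.311e-19 J = 3.3151 eV

3.3151 eV


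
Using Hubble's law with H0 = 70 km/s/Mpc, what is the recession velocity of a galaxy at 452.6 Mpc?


v = H0 * d = 70 * 452.6 = 31682.0

31682.0 km/s


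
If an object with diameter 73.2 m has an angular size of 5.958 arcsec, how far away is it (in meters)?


D = size / theta_rad, theta_rad = 5.958 * pi/(180*3600) = 2.889e-05, D = 2.534e+06

2.534e+06 m


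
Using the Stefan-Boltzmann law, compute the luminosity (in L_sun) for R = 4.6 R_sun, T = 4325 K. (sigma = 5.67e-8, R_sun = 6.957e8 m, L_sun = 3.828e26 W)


R = 4.6 * 6.957e8 m = 3.20022e+09 m. L = 4*pi*R^2*sigma*T^4 = 4*pi*(3.20022e+09)^2 * 5.67e-8 * 4325^4 = 2.55327175e+27 W. L/L_sun = 2.55327175e+27 / 3.828e26 = 6.67

6.67 L_sun


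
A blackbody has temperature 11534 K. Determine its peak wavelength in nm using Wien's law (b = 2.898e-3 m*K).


lam_max = b / T = 2.898e-3 / 11534 = 2.513e-07 m = 251.2572 nm

251.2572 nm


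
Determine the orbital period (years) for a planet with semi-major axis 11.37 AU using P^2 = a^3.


P = a^(3/2) = 11.37^1.5 = 38.339

38.339 years


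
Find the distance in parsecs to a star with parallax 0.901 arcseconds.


d = 1/p = 1/0.901 = 1.1099

1.1099 pc


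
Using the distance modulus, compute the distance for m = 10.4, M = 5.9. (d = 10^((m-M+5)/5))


d = 10^((m - M + 5)/5) = 10^((10.4 - 5.9 + 5)/5) = 79.4328

79.4328 pc


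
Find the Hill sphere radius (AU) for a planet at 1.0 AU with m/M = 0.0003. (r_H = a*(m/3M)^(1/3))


r_H = a * (m/3M)^(1/3) = 1.0 * (0.0003/3)^(1/3) = 0.0464

0.0464 AU


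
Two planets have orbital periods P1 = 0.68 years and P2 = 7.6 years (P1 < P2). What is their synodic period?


1/P_syn = |1/P1 - 1/P2| = |1/0.68 - 1/7.6| => P_syn = 0.7468

0.7468 years


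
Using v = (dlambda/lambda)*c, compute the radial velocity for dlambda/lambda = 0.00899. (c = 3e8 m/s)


v = (dlambda/lambda) * c = 0.00899 * 3e8 = 2.697e+06

2.697e+06 m/s


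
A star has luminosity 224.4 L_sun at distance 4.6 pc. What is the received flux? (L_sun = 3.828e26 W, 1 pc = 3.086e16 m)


F = L / (4*pi*d^2) = 8.590e+28 / (4*pi*(1.420e+17)^2) = 3.392e-07

3.392e-07 W/m^2


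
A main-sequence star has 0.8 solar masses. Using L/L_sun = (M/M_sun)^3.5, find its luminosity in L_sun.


L/L_sun = (M/M_sun)^3.5 = 0.8^3.5 = 0.4579

0.4579 L_sun


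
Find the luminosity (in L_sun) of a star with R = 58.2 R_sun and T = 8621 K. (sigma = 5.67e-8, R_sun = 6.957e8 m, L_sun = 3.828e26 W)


R = 58.2 * 6.957e8 m = 4.048974e+10 m. L = 4*pi*R^2*sigma*T^4 = 4*pi*(4.048974e+10)^2 * 5.67e-8 * 8621^4 = 6.452284067e+30 W. L/L_sun = 6.452284067e+30 / 3.828e26 = 16855.4965

16855.4965 L_sun


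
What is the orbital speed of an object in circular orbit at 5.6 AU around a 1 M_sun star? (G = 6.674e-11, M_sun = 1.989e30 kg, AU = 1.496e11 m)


v = sqrt(GM/r) = sqrt(6.674e-11 * 1.989e+30 / 8.378e+11) = 12587.8246

12587.8246 m/s


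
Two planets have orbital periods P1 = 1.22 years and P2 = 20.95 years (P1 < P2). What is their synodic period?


1/P_syn = |1/P1 - 1/P2| = |1/1.22 - 1/20.95| => P_syn = 1.2954

1.2954 years


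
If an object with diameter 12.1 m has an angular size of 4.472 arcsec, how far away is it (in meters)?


D = size / theta_rad, theta_rad = 4.472 * pi/(180*3600) = 2.168e-05, D = 558095.7414

558095.7414 m


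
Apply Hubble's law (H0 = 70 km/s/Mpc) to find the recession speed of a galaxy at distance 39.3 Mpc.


v = H0 * d = 70 * 39.3 = 2751.0

2751.0 km/s


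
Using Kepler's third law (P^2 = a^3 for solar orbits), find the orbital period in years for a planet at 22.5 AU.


P = a^(3/2) = 22.5^1.5 = 106.7269

106.7269 years


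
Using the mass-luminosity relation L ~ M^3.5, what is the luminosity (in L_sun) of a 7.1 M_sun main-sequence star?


L/L_sun = (M/M_sun)^3.5 = 7.1^3.5 = 953.6834

953.6834 L_sun


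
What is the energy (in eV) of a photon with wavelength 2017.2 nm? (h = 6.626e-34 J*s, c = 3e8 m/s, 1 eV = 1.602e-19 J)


E = hc/lambda = 6.626e-34 * 3e8 / 2.017e-06 = 9.854e-20 J = 0.6151 eV

0.6151 eV


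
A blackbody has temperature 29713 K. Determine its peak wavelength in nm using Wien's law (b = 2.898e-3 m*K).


lam_max = b / T = 2.898e-3 / 29713 = 9.753e-08 m = 97.5331 nm

97.5331 nm


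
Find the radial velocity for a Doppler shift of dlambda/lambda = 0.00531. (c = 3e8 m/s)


v = (dlambda/lambda) * c = 0.00531 * 3e8 = 1.593e+06

1.593e+06 m/s


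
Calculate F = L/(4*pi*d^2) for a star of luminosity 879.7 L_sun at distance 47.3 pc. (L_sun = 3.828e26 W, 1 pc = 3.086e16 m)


F = L / (4*pi*d^2) = 3.367e+29 / (4*pi*(1.460e+18)^2) = 1.258e-08

1.258e-08 W/m^2


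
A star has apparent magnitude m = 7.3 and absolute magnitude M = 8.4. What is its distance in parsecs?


d = 10^((m - M + 5)/5) = 10^((7.3 - 8.4 + 5)/5) = 6.0256

6.0256 pc


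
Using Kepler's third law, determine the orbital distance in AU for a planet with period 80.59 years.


a = P^(2/3) = 80.59^(2/3) = 18.6575

18.6575 AU


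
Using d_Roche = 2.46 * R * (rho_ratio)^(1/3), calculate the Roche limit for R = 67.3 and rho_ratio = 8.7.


d_Roche = 2.46 * 67.3 * 8.7^(1/3) = 340.5048

340.5048


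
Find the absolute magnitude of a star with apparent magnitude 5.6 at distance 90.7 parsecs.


M = m - 5*log10(d) + 5 = 5.6 - 5*log10(90.7) + 5 = 0.812

0.812


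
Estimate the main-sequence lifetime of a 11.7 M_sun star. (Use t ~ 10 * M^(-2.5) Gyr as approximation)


t = 10 * M^(-2.5) = 10 * 11.7^(-2.5) = 0.0214

0.0214 Gyr


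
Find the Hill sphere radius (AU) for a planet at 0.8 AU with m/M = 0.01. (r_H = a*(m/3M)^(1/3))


r_H = a * (m/3M)^(1/3) = 0.8 * (0.01/3)^(1/3) = 0.1195

0.1195 AU


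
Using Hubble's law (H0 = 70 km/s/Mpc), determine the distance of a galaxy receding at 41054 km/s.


d = v / H0 = 41054 / 70 = 586.4857

586.4857 Mpc


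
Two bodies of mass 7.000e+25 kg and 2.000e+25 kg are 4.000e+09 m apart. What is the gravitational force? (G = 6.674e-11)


F = G*m1*m2/r^2 = 6.674e-11 * 7.000e+25 * 2.000e+25 / (4.000e+09)^2 = 6.674e-11 * 1.400e+51 / 1.600e+19 = 5.840e+21

5.840e+21 N


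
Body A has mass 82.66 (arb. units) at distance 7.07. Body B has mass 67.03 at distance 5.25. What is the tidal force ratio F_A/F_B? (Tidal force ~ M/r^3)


Ratio = (M1/r1^3) / (M2/r2^3) = (82.66/7.07^3) / (67.03/5.25^3) = 0.5049

0.5049


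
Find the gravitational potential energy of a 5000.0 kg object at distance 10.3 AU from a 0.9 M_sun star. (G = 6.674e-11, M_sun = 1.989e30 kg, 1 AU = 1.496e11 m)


M = 0.9 * 1.989e30 kg = 1.7901e+30 kg; r = 10.3 AU * 1.496e11 m/AU = 1.54088e+12 m. U = -GM*m/r = -(6.674e-11 * 1.7901e+30 * 5000.0) / 1.54088e+12 = -3.877e+11

-3.877e+11 J


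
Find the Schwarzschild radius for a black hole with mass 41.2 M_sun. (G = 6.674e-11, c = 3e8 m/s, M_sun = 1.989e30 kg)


M = 41.2 * 1.989e30 kg = 8.19468e+31 kg. rs = 2GM/c^2 = 2 * 6.674e-11 * 8.19468e+31 / (3e8)^2 = 121536.2096

121536.2096 m


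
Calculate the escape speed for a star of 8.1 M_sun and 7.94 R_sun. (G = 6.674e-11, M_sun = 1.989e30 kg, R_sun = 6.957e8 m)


M = 8.1 * 1.989e30 kg = 1.61109e+31 kg; R = 7.94 * 6.957e8 m = 5.523858e+09 m. v_esc = sqrt(2GM/R) = sqrt(2 * 6.674e-11 * 1.61109e+31 / 5.523858e+09) = 623945.6297

623945.6297 m/s


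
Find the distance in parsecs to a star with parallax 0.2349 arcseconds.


d = 1/p = 1/0.2349 = 4.2571

4.2571 pc


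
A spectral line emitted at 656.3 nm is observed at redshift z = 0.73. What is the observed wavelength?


lam_obs = lam_emit * (1 + z) = 656.3 * (1 + 0.73) = 1135.399

1135.399 nm


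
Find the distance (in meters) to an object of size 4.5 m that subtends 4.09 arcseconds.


D = size / theta_rad, theta_rad = 4.09 * pi/(180*3600) = 1.983e-05, D = 226941.7184

226941.7184 m


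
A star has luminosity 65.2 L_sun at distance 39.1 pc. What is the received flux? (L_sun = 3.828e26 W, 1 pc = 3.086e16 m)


F = L / (4*pi*d^2) = 2.496e+28 / (4*pi*(1.207e+18)^2) = 1.364e-09

1.364e-09 W/m^2


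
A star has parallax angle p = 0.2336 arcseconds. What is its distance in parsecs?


d = 1/p = 1/0.2336 = 4.2808

4.2808 pc


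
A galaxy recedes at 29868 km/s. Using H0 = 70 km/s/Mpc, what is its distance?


d = v / H0 = 29868 / 70 = 426.6857

426.6857 Mpc


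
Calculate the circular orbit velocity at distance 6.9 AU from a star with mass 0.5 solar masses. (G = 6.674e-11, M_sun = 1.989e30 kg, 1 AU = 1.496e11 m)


v = sqrt(GM/r) = sqrt(6.674e-11 * 9.945e+29 / 1.032e+12) = 8018.7219

8018.7219 m/s


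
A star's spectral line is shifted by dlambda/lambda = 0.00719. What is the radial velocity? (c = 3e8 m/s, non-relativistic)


v = (dlambda/lambda) * c = 0.00719 * 3e8 = 2.157e+06

2.157e+06 m/s


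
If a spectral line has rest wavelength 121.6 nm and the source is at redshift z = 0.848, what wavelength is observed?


lam_obs = lam_emit * (1 + z) = 121.6 * (1 + 0.848) = 224.7168

224.7168 nm


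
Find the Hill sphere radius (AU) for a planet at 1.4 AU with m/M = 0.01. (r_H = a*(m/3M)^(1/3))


r_H = a * (m/3M)^(1/3) = 1.4 * (0.01/3)^(1/3) = 0.2091

0.2091 AU


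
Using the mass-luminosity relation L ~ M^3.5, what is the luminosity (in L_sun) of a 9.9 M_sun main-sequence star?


L/L_sun = (M/M_sun)^3.5 = 9.9^3.5 = 3052.9745

3052.9745 L_sun


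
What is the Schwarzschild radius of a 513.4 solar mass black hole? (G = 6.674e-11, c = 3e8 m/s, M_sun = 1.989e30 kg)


M = 513.4 * 1.989e30 kg = 1.0211526e+33 kg. rs = 2GM/c^2 = 2 * 6.674e-11 * 1.0211526e+33 / (3e8)^2 = 1.514e+06

1.514e+06 m


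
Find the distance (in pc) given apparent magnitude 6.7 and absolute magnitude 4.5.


d = 10^((m - M + 5)/5) = 10^((6.7 - 4.5 + 5)/5) = 27.5423

27.5423 pc


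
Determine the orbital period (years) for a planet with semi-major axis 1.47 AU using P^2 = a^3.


P = a^(3/2) = 1.47^1.5 = 1.7823

1.7823 years


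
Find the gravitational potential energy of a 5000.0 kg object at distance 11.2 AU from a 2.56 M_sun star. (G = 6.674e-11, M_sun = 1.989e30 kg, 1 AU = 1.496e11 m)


M = 2.56 * 1.989e30 kg = 5.09184e+30 kg; r = 11.2 AU * 1.496e11 m/AU = 1.67552e+12 m. U = -GM*m/r = -(6.674e-11 * 5.09184e+30 * 5000.0) / 1.67552e+12 = -1.014e+12

-1.014e+12 J


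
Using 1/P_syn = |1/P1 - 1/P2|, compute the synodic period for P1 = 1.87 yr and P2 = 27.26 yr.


1/P_syn = |1/P1 - 1/P2| = |1/1.87 - 1/27.26| => P_syn = 2.0077

2.0077 years


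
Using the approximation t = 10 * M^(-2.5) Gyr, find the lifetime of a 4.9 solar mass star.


t = 10 * M^(-2.5) = 10 * 4.9^(-2.5) = 0.1882

0.1882 Gyr


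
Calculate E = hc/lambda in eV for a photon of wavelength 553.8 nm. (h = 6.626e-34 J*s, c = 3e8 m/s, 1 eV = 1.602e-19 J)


E = hc/lambda = 6.626e-34 * 3e8 / 5.538e-07 = 3.589e-19 J = 2.2406 eV

2.2406 eV


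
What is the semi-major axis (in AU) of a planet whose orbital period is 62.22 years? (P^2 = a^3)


a = P^(2/3) = 62.22^(2/3) = 15.7019

15.7019 AU


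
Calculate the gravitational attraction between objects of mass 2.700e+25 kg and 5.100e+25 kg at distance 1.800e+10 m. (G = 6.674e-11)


F = G*m1*m2/r^2 = 6.674e-11 * 2.700e+25 * 5.100e+25 / (1.800e+10)^2 = 6.674e-11 * 1.377e+51 / 3.240e+20 = 2.836e+20

2.836e+20 N


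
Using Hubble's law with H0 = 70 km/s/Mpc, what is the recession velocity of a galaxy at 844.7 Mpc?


v = H0 * d = 70 * 844.7 = 59129.0

59129.0 km/s


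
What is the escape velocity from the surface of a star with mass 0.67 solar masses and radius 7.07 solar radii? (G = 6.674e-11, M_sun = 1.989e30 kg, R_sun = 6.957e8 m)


M = 0.67 * 1.989e30 kg = 1.33263e+30 kg; R = 7.07 * 6.957e8 m = 4.918599e+09 m. v_esc = sqrt(2GM/R) = sqrt(2 * 6.674e-11 * 1.33263e+30 / 4.918599e+09) = 190170.0774

190170.0774 m/s


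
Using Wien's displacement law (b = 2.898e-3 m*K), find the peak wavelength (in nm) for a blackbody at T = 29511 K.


lam_max = b / T = 2.898e-3 / 29511 = 9.820e-08 m = 98.2007 nm

98.2007 nm


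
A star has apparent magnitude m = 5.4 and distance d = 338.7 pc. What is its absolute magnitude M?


M = m - 5*log10(d) + 5 = 5.4 - 5*log10(338.7) + 5 = -2.2491

-2.2491


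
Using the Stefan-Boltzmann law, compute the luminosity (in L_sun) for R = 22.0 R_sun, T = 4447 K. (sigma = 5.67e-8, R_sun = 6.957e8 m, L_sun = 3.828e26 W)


R = 22.0 * 6.957e8 m = 1.53054e+10 m. L = 4*pi*R^2*sigma*T^4 = 4*pi*(1.53054e+10)^2 * 5.67e-8 * 4447^4 = 6.527559047e+28 W. L/L_sun = 6.527559047e+28 / 3.828e26 = 170.5214

170.5214 L_sun


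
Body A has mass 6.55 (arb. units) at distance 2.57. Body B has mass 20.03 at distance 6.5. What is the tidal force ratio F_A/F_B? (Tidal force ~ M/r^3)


Ratio = (M1/r1^3) / (M2/r2^3) = (6.55/2.57^3) / (20.03/6.5^3) = 5.2906

5.2906


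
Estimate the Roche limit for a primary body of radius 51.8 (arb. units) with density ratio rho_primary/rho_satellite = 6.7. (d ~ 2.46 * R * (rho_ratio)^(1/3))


d_Roche = 2.46 * 51.8 * 6.7^(1/3) = 240.2277

240.2277


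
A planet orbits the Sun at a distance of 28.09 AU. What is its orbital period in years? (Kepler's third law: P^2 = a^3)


P = a^(3/2) = 28.09^1.5 = 148.877

148.877 years


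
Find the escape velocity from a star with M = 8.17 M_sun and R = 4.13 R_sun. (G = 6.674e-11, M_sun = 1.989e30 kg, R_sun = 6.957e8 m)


M = 8.17 * 1.989e30 kg = 1.625013e+31 kg; R = 4.13 * 6.957e8 m = 2.873241e+09 m. v_esc = sqrt(2GM/R) = sqrt(2 * 6.674e-11 * 1.625013e+31 / 2.873241e+09) = 868861.3752

868861.3752 m/s


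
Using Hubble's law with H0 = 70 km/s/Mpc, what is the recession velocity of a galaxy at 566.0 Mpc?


v = H0 * d = 70 * 566.0 = 39620.0

39620.0 km/s


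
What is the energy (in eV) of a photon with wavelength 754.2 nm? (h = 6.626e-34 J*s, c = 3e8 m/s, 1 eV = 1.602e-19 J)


E = hc/lambda = 6.626e-34 * 3e8 / 7.542e-07 = 2.636e-19 J = 1.6452 eV

1.6452 eV


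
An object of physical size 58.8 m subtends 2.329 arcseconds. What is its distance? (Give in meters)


D = size / theta_rad, theta_rad = 2.329 * pi/(180*3600) = 1.129e-05, D = 5.208e+06

5.208e+06 m


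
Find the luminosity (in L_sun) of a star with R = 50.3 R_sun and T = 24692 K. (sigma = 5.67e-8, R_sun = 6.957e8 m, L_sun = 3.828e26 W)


R = 50.3 * 6.957e8 m = 3.499371e+10 m. L = 4*pi*R^2*sigma*T^4 = 4*pi*(3.499371e+10)^2 * 5.67e-8 * 24692^4 = 3.243381035e+32 W. L/L_sun = 3.243381035e+32 / 3.828e26 = 847278.2223

847278.2223 L_sun


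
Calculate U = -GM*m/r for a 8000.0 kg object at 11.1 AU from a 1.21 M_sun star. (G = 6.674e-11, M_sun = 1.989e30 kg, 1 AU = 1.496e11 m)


M = 1.21 * 1.989e30 kg = 2.40669e+30 kg; r = 11.1 AU * 1.496e11 m/AU = 1.66056e+12 m. U = -GM*m/r = -(6.674e-11 * 2.40669e+30 * 8000.0) / 1.66056e+12 = -7.738e+11

-7.738e+11 J


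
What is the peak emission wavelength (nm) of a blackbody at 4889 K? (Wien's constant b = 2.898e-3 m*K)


lam_max = b / T = 2.898e-3 / 4889 = 5.928e-07 m = 592.7593 nm

592.7593 nm


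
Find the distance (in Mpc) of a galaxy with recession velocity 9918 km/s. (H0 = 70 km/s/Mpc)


d = v / H0 = 9918 / 70 = 141.6857

141.6857 Mpc


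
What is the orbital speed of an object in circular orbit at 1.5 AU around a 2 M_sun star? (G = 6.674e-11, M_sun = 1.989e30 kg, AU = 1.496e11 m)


v = sqrt(GM/r) = sqrt(6.674e-11 * 3.978e+30 / 2.244e+11) = 34396.485

34396.485 m/s


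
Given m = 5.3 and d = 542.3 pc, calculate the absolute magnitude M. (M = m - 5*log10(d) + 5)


M = m - 5*log10(d) + 5 = 5.3 - 5*log10(542.3) + 5 = -3.3712

-3.3712


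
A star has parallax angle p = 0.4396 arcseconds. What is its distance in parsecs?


d = 1/p = 1/0.4396 = 2.2748

2.2748 pc


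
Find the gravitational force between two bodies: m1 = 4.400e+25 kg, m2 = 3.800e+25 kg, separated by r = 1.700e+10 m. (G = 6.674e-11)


F = G*m1*m2/r^2 = 6.674e-11 * 4.400e+25 * 3.800e+25 / (1.700e+10)^2 = 6.674e-11 * 1.672e+51 / 2.890e+20 = 3.861e+20

3.861e+20 N


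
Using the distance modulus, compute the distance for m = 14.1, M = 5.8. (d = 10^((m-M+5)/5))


d = 10^((m - M + 5)/5) = 10^((14.1 - 5.8 + 5)/5) = 457.0882

457.0882 pc


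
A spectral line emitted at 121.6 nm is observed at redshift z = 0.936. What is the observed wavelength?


lam_obs = lam_emit * (1 + z) = 121.6 * (1 + 0.936) = 235.4176

235.4176 nm


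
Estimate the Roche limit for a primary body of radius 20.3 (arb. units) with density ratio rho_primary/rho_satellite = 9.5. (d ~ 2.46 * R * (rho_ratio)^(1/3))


d_Roche = 2.46 * 20.3 * 9.5^(1/3) = 105.7643

105.7643


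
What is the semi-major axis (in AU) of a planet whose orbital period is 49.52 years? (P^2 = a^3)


a = P^(2/3) = 49.52^(2/3) = 13.4851

13.4851 AU


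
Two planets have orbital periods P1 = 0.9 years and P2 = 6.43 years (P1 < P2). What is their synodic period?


1/P_syn = |1/P1 - 1/P2| = |1/0.9 - 1/6.43| => P_syn = 1.0465

1.0465 years


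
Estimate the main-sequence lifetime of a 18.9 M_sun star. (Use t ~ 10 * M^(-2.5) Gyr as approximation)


t = 10 * M^(-2.5) = 10 * 18.9^(-2.5) = 0.0064

0.0064 Gyr


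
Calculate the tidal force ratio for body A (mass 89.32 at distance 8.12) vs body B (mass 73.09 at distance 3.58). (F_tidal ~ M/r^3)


Ratio = (M1/r1^3) / (M2/r2^3) = (89.32/8.12^3) / (73.09/3.58^3) = 0.1047

0.1047


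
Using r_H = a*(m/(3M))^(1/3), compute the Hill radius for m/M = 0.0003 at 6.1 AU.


r_H = a * (m/3M)^(1/3) = 6.1 * (0.0003/3)^(1/3) = 0.2831

0.2831 AU


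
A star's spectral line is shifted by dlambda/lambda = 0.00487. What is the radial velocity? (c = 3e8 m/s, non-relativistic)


v = (dlambda/lambda) * c = 0.00487 * 3e8 = 1.461e+06

1.461e+06 m/s


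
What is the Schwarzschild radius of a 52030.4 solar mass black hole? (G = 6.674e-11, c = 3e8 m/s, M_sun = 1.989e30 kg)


M = 52030.4 * 1.989e30 kg = 1.034884656e+35 kg. rs = 2GM/c^2 = 2 * 6.674e-11 * 1.034884656e+35 / (3e8)^2 = 1.535e+08

1.535e+08 m


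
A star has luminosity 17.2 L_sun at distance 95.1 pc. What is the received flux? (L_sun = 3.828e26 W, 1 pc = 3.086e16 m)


F = L / (4*pi*d^2) = 6.584e+27 / (4*pi*(2.935e+18)^2) = 6.083e-11

6.083e-11 W/m^2


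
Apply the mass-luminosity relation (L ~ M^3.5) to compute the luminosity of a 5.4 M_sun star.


L/L_sun = (M/M_sun)^3.5 = 5.4^3.5 = 365.9133

365.9133 L_sun


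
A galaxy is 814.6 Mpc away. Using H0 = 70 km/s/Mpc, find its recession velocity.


v = H0 * d = 70 * 814.6 = 57022.0

57022.0 km/s


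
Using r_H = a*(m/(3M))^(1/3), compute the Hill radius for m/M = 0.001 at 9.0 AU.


r_H = a * (m/3M)^(1/3) = 9.0 * (0.001/3)^(1/3) = 0.624

0.624 AU


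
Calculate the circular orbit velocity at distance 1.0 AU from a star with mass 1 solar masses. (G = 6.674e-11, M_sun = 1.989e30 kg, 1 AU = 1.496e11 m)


v = sqrt(GM/r) = sqrt(6.674e-11 * 1.989e+30 / 1.496e+11) = 29788.2298

29788.2298 m/s


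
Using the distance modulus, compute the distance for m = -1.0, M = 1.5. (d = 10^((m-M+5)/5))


d = 10^((m - M + 5)/5) = 10^((-1.0 - 1.5 + 5)/5) = 3.1623

3.1623 pc


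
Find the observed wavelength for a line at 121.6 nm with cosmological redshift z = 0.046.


lam_obs = lam_emit * (1 + z) = 121.6 * (1 + 0.046) = 127.1936

127.1936 nm


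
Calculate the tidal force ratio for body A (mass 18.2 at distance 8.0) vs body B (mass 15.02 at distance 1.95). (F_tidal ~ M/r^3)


Ratio = (M1/r1^3) / (M2/r2^3) = (18.2/8.0^3) / (15.02/1.95^3) = 0.0175

0.0175


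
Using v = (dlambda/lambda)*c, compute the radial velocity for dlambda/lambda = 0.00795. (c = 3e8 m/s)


v = (dlambda/lambda) * c = 0.00795 * 3e8 = 2.385e+06

2.385e+06 m/s


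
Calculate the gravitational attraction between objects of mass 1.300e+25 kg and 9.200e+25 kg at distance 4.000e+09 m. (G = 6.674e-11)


F = G*m1*m2/r^2 = 6.674e-11 * 1.300e+25 * 9.200e+25 / (4.000e+09)^2 = 6.674e-11 * 1.196e+51 / 1.600e+19 = 4.989e+21

4.989e+21 N


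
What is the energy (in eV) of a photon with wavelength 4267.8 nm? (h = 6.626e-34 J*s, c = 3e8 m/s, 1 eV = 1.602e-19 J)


E = hc/lambda = 6.626e-34 * 3e8 / 4.268e-06 = 4.658e-20 J = 0.2907 eV

0.2907 eV


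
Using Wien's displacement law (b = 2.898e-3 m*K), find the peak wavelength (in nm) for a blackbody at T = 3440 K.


lam_max = b / T = 2.898e-3 / 3440 = 8.424e-07 m = 842.4419 nm

842.4419 nm


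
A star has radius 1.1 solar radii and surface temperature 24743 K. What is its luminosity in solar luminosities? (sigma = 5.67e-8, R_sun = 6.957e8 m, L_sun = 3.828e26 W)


R = 1.1 * 6.957e8 m = 7.6527e+08 m. L = 4*pi*R^2*sigma*T^4 = 4*pi*(7.6527e+08)^2 * 5.67e-8 * 24743^4 = 1.563981892e+29 W. L/L_sun = 1.563981892e+29 / 3.828e26 = 408.5637

408.5637 L_sun


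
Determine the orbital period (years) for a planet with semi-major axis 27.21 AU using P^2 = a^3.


P = a^(3/2) = 27.21^1.5 = 141.9361

141.9361 years


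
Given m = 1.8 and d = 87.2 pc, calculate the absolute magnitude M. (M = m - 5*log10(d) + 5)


M = m - 5*log10(d) + 5 = 1.8 - 5*log10(87.2) + 5 = -2.9026

-2.9026


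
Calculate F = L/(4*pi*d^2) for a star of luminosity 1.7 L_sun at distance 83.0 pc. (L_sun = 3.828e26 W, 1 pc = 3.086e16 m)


F = L / (4*pi*d^2) = 6.508e+26 / (4*pi*(2.561e+18)^2) = 7.893e-12

7.893e-12 W/m^2


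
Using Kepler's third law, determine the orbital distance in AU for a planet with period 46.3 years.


a = P^(2/3) = 46.3^(2/3) = 12.894

12.894 AU


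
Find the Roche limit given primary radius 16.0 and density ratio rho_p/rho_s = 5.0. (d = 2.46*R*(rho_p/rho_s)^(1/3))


d_Roche = 2.46 * 16.0 * 5.0^(1/3) = 67.3047

67.3047


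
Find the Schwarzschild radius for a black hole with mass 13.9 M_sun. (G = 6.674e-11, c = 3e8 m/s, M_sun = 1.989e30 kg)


M = 13.9 * 1.989e30 kg = 2.76471e+31 kg. rs = 2GM/c^2 = 2 * 6.674e-11 * 2.76471e+31 / (3e8)^2 = 41003.7212

41003.7212 m


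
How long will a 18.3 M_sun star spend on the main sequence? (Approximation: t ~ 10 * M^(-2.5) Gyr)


t = 10 * M^(-2.5) = 10 * 18.3^(-2.5) = 0.007

0.007 Gyr


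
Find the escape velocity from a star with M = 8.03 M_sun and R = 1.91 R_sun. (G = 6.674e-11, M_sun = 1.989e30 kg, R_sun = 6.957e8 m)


M = 8.03 * 1.989e30 kg = 1.597167e+31 kg; R = 1.91 * 6.957e8 m = 1.328787e+09 m. v_esc = sqrt(2GM/R) = sqrt(2 * 6.674e-11 * 1.597167e+31 / 1.328787e+09) = 1.267e+06

1.267e+06 m/s


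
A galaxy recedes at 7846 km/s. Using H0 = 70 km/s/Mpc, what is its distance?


d = v / H0 = 7846 / 70 = 112.0857

112.0857 Mpc


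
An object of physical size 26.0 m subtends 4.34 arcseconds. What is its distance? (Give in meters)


D = size / theta_rad, theta_rad = 4.34 * pi/(180*3600) = 2.104e-05, D = 1.236e+06

1.236e+06 m


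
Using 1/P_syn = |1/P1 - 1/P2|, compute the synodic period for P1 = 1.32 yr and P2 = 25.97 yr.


1/P_syn = |1/P1 - 1/P2| = |1/1.32 - 1/25.97| => P_syn = 1.3907

1.3907 years


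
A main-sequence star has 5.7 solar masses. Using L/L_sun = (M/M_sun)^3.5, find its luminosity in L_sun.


L/L_sun = (M/M_sun)^3.5 = 5.7^3.5 = 442.1422

442.1422 L_sun


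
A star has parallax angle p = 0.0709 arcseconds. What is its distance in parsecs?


d = 1/p = 1/0.0709 = 14.1044

14.1044 pc


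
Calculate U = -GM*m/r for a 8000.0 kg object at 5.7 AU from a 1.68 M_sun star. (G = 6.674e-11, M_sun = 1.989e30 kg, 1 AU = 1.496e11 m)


M = 1.68 * 1.989e30 kg = 3.34152e+30 kg; r = 5.7 AU * 1.496e11 m/AU = 8.5272e+11 m. U = -GM*m/r = -(6.674e-11 * 3.34152e+30 * 8000.0) / 8.5272e+11 = -2.092e+12

-2.092e+12 J


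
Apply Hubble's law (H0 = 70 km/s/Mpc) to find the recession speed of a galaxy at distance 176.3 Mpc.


v = H0 * d = 70 * 176.3 = 12341.0

12341.0 km/s


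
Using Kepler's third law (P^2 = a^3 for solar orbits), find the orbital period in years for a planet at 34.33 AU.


P = a^(3/2) = 34.33^1.5 = 201.1457

201.1457 years


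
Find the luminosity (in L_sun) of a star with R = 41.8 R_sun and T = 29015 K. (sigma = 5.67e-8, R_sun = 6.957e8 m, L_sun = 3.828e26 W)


R = 41.8 * 6.957e8 m = 2.908026e+10 m. L = 4*pi*R^2*sigma*T^4 = 4*pi*(2.908026e+10)^2 * 5.67e-8 * 29015^4 = 4.270510488e+32 W. L/L_sun = 4.270510488e+32 / 3.828e26 = 1.116e+06

1.116e+06 L_sun


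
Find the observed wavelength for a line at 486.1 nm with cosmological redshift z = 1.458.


lam_obs = lam_emit * (1 + z) = 486.1 * (1 + 1.458) = 1194.8338

1194.8338 nm


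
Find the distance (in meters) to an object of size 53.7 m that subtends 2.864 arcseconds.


D = size / theta_rad, theta_rad = 2.864 * pi/(180*3600) = 1.389e-05, D = 3.867e+06

3.867e+06 m


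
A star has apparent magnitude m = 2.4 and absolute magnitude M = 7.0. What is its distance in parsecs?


d = 10^((m - M + 5)/5) = 10^((2.4 - 7.0 + 5)/5) = 1.2023

1.2023 pc


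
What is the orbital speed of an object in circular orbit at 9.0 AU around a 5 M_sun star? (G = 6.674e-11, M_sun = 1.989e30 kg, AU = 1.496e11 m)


v = sqrt(GM/r) = sqrt(6.674e-11 * 9.945e+30 / 1.346e+12) = 22202.8356

22202.8356 m/s


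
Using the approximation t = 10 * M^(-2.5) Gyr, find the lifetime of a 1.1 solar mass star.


t = 10 * M^(-2.5) = 10 * 1.1^(-2.5) = 7.8799

7.8799 Gyr


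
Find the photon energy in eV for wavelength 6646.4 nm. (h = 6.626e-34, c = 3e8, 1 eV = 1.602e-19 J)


E = hc/lambda = 6.626e-34 * 3e8 / 6.646e-06 = 2.991e-20 J = 0.1867 eV

0.1867 eV


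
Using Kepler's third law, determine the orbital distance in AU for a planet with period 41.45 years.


a = P^(2/3) = 41.45^(2/3) = 11.977

11.977 AU


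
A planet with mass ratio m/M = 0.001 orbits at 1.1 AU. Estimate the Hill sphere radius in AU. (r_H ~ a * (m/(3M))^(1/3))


r_H = a * (m/3M)^(1/3) = 1.1 * (0.001/3)^(1/3) = 0.0763

0.0763 AU


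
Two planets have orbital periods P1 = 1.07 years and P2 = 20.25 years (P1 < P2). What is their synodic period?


1/P_syn = |1/P1 - 1/P2| = |1/1.07 - 1/20.25| => P_syn = 1.1297

1.1297 years


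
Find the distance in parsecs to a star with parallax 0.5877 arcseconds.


d = 1/p = 1/0.5877 = 1.7015

1.7015 pc


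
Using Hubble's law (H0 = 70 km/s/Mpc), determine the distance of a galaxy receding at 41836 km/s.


d = v / H0 = 41836 / 70 = 597.6571

597.6571 Mpc


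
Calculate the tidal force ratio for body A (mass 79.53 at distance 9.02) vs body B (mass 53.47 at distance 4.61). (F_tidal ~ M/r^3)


Ratio = (M1/r1^3) / (M2/r2^3) = (79.53/9.02^3) / (53.47/4.61^3) = 0.1986

0.1986


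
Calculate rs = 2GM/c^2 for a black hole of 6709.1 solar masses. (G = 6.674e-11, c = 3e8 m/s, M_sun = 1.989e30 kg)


M = 6709.1 * 1.989e30 kg = 1.33443999e+34 kg. rs = 2GM/c^2 = 2 * 6.674e-11 * 1.33443999e+34 / (3e8)^2 = 1.979e+07

1.979e+07 m


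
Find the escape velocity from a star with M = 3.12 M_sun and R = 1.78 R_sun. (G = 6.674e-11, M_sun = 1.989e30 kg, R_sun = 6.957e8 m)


M = 3.12 * 1.989e30 kg = 6.20568e+30 kg; R = 1.78 * 6.957e8 m = 1.238346e+09 m. v_esc = sqrt(2GM/R) = sqrt(2 * 6.674e-11 * 6.20568e+30 / 1.238346e+09) = 817865.3041

817865.3041 m/s


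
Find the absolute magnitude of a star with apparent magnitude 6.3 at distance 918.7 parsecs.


M = m - 5*log10(d) + 5 = 6.3 - 5*log10(918.7) + 5 = -3.5159

-3.5159


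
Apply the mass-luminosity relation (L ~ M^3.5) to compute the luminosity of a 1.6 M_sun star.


L/L_sun = (M/M_sun)^3.5 = 1.6^3.5 = 5.1811

5.1811 L_sun


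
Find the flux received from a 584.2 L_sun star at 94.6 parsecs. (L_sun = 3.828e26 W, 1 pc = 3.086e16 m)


F = L / (4*pi*d^2) = 2.236e+29 / (4*pi*(2.919e+18)^2) = 2.088e-09

2.088e-09 W/m^2


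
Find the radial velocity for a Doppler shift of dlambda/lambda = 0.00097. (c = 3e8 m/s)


v = (dlambda/lambda) * c = 0.00097 * 3e8 = 291000.0

291000.0 m/s


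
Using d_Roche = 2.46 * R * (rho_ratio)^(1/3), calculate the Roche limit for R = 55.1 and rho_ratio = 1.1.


d_Roche = 2.46 * 55.1 * 1.1^(1/3) = 139.9214

139.9214


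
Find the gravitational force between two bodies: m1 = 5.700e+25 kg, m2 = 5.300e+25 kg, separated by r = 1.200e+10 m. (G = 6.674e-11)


F = G*m1*m2/r^2 = 6.674e-11 * 5.700e+25 * 5.300e+25 / (1.200e+10)^2 = 6.674e-11 * 3.021e+51 / 1.440e+20 = 1.400e+21

1.400e+21 N


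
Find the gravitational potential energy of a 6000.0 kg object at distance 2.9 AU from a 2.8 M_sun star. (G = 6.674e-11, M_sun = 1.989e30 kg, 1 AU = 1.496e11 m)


M = 2.8 * 1.989e30 kg = 5.5692e+30 kg; r = 2.9 AU * 1.496e11 m/AU = 4.3384e+11 m. U = -GM*m/r = -(6.674e-11 * 5.5692e+30 * 6000.0) / 4.3384e+11 = -5.140e+12

-5.140e+12 J


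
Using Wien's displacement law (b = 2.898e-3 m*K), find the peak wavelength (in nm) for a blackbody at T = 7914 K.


lam_max = b / T = 2.898e-3 / 7914 = 3.662e-07 m = 366.1865 nm

366.1865 nm


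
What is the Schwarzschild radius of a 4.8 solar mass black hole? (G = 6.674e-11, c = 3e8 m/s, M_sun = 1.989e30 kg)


M = 4.8 * 1.989e30 kg = 9.5472e+30 kg. rs = 2GM/c^2 = 2 * 6.674e-11 * 9.5472e+30 / (3e8)^2 = 14159.5584

14159.5584 m


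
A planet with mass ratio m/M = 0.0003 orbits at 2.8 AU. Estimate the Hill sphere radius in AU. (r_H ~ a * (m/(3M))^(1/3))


r_H = a * (m/3M)^(1/3) = 2.8 * (0.0003/3)^(1/3) = 0.13

0.13 AU


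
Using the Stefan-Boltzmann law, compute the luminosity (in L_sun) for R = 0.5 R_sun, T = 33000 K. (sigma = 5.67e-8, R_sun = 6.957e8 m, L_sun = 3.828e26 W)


R = 0.5 * 6.957e8 m = 3.4785e+08 m. L = 4*pi*R^2*sigma*T^4 = 4*pi*(3.4785e+08)^2 * 5.67e-8 * 33000^4 = 1.022427914e+29 W. L/L_sun = 1.022427914e+29 / 3.828e26 = 267.0919

267.0919 L_sun


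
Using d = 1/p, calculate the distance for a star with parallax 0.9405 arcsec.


d = 1/p = 1/0.9405 = 1.0633

1.0633 pc


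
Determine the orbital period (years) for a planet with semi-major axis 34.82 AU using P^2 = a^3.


P = a^(3/2) = 34.82^1.5 = 205.4675

205.4675 years


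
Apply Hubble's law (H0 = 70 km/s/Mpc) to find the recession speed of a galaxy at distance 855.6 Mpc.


v = H0 * d = 70 * 855.6 = 59892.0

59892.0 km/s


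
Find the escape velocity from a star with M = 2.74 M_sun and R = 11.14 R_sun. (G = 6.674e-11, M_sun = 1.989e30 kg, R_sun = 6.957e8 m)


M = 2.74 * 1.989e30 kg = 5.44986e+30 kg; R = 11.14 * 6.957e8 m = 7.750098e+09 m. v_esc = sqrt(2GM/R) = sqrt(2 * 6.674e-11 * 5.44986e+30 / 7.750098e+09) = 306370.6619

306370.6619 m/s


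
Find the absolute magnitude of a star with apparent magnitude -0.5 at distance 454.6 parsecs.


M = m - 5*log10(d) + 5 = -0.5 - 5*log10(454.6) + 5 = -8.7881

-8.7881


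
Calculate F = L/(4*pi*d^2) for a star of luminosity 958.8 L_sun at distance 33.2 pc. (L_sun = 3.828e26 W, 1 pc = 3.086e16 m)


F = L / (4*pi*d^2) = 3.670e+29 / (4*pi*(1.025e+18)^2) = 2.782e-08

2.782e-08 W/m^2


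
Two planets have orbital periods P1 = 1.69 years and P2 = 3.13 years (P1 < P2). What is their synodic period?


1/P_syn = |1/P1 - 1/P2| = |1/1.69 - 1/3.13| => P_syn = 3.6734

3.6734 years


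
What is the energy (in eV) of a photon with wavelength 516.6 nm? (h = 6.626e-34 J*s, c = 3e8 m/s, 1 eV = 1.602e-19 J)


E = hc/lambda = 6.626e-34 * 3e8 / 5.166e-07 = 3.848e-19 J = 2.4019 eV

2.4019 eV


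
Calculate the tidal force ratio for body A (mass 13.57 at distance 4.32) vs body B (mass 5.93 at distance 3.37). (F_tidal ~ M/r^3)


Ratio = (M1/r1^3) / (M2/r2^3) = (13.57/4.32^3) / (5.93/3.37^3) = 1.0863

1.0863


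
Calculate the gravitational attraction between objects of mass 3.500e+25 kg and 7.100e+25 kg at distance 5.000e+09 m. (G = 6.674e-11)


F = G*m1*m2/r^2 = 6.674e-11 * 3.500e+25 * 7.100e+25 / (5.000e+09)^2 = 6.674e-11 * 2.485e+51 / 2.500e+19 = 6.634e+21

6.634e+21 N


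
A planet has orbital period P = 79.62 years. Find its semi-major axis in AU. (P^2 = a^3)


a = P^(2/3) = 79.62^(2/3) = 18.5075

18.5075 AU


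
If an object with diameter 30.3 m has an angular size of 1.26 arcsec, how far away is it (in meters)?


D = size / theta_rad, theta_rad = 1.26 * pi/(180*3600) = 6.109e-06, D = 4.960e+06

4.960e+06 m


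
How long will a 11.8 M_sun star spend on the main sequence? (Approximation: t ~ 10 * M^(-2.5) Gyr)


t = 10 * M^(-2.5) = 10 * 11.8^(-2.5) = 0.0209

0.0209 Gyr


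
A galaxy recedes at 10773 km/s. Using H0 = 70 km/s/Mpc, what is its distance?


d = v / H0 = 10773 / 70 = 153.9

153.9 Mpc


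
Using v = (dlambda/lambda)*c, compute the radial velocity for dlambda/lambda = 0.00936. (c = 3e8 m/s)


v = (dlambda/lambda) * c = 0.00936 * 3e8 = 2.808e+06

2.808e+06 m/s


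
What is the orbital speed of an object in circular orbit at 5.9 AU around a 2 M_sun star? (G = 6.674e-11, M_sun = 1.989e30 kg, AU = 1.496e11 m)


v = sqrt(GM/r) = sqrt(6.674e-11 * 3.978e+30 / 8.826e+11) = 17343.3779

17343.3779 m/s


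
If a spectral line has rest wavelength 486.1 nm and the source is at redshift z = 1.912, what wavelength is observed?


lam_obs = lam_emit * (1 + z) = 486.1 * (1 + 1.912) = 1415.5232

1415.5232 nm


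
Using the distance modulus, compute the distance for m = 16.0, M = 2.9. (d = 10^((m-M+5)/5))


d = 10^((m - M + 5)/5) = 10^((16.0 - 2.9 + 5)/5) = 4168.6938

4168.6938 pc


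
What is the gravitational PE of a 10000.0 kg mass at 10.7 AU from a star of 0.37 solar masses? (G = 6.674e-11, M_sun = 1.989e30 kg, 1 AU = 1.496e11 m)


M = 0.37 * 1.989e30 kg = 7.3593e+29 kg; r = 10.7 AU * 1.496e11 m/AU = 1.60072e+12 m. U = -GM*m/r = -(6.674e-11 * 7.3593e+29 * 10000.0) / 1.60072e+12 = -3.068e+11

-3.068e+11 J


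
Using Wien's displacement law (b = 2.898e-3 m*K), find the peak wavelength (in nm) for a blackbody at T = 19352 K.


lam_max = b / T = 2.898e-3 / 19352 = 1.498e-07 m = 149.752 nm

149.752 nm


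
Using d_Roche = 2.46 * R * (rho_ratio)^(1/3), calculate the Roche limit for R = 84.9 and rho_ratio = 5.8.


d_Roche = 2.46 * 84.9 * 5.8^(1/3) = 375.2484

375.2484


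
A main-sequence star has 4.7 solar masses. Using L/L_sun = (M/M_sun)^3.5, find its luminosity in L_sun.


L/L_sun = (M/M_sun)^3.5 = 4.7^3.5 = 225.0829

225.0829 L_sun


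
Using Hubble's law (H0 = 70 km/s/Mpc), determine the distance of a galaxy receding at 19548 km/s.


d = v / H0 = 19548 / 70 = 279.2571

279.2571 Mpc


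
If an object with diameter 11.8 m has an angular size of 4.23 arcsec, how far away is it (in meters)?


D = size / theta_rad, theta_rad = 4.23 * pi/(180*3600) = 2.051e-05, D = 575395.9134

575395.9134 m


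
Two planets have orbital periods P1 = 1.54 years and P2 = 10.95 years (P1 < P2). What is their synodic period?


1/P_syn = |1/P1 - 1/P2| = |1/1.54 - 1/10.95| => P_syn = 1.792

1.792 years


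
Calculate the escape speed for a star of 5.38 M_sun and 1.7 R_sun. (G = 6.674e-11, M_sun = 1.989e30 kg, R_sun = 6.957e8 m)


M = 5.38 * 1.989e30 kg = 1.070082e+31 kg; R = 1.7 * 6.957e8 m = 1.18269e+09 m. v_esc = sqrt(2GM/R) = sqrt(2 * 6.674e-11 * 1.070082e+31 / 1.18269e+09) = 1.099e+06

1.099e+06 m/s


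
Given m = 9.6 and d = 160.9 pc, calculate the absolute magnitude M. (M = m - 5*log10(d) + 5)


M = m - 5*log10(d) + 5 = 9.6 - 5*log10(160.9) + 5 = 3.5672

3.5672


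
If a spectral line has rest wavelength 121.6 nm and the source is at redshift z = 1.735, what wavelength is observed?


lam_obs = lam_emit * (1 + z) = 121.6 * (1 + 1.735) = 332.576

332.576 nm


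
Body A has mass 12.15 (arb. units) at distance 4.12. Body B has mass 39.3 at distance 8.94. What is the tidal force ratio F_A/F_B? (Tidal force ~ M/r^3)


Ratio = (M1/r1^3) / (M2/r2^3) = (12.15/4.12^3) / (39.3/8.94^3) = 3.1587

3.1587


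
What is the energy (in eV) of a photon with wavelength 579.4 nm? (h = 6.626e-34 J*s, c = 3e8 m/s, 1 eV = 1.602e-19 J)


E = hc/lambda = 6.626e-34 * 3e8 / 5.794e-07 = 3.431e-19 J = 2.1416 eV

2.1416 eV


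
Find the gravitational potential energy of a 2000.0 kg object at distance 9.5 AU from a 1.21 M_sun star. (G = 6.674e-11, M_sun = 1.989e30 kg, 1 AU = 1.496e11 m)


M = 1.21 * 1.989e30 kg = 2.40669e+30 kg; r = 9.5 AU * 1.496e11 m/AU = 1.4212e+12 m. U = -GM*m/r = -(6.674e-11 * 2.40669e+30 * 2000.0) / 1.4212e+12 = -2.260e+11

-2.260e+11 J


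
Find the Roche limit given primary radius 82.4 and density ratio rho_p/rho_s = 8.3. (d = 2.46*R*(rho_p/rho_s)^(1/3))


d_Roche = 2.46 * 82.4 * 8.3^(1/3) = 410.4135

410.4135


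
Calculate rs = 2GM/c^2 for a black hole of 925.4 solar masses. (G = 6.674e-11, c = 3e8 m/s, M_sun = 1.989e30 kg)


M = 925.4 * 1.989e30 kg = 1.8406206e+33 kg. rs = 2GM/c^2 = 2 * 6.674e-11 * 1.8406206e+33 / (3e8)^2 = 2.730e+06

2.730e+06 m


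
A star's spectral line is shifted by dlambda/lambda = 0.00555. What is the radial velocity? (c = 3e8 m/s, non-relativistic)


v = (dlambda/lambda) * c = 0.00555 * 3e8 = 1.665e+06

1.665e+06 m/s


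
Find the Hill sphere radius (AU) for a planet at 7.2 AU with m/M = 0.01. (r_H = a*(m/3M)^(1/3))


r_H = a * (m/3M)^(1/3) = 7.2 * (0.01/3)^(1/3) = 1.0755

1.0755 AU


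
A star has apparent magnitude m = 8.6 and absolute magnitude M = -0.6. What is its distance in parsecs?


d = 10^((m - M + 5)/5) = 10^((8.6 - -0.6 + 5)/5) = 691.831

691.831 pc


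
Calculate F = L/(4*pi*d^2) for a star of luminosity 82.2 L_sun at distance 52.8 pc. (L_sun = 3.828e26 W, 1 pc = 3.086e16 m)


F = L / (4*pi*d^2) = 3.147e+28 / (4*pi*(1.629e+18)^2) = 9.431e-10

9.431e-10 W/m^2
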